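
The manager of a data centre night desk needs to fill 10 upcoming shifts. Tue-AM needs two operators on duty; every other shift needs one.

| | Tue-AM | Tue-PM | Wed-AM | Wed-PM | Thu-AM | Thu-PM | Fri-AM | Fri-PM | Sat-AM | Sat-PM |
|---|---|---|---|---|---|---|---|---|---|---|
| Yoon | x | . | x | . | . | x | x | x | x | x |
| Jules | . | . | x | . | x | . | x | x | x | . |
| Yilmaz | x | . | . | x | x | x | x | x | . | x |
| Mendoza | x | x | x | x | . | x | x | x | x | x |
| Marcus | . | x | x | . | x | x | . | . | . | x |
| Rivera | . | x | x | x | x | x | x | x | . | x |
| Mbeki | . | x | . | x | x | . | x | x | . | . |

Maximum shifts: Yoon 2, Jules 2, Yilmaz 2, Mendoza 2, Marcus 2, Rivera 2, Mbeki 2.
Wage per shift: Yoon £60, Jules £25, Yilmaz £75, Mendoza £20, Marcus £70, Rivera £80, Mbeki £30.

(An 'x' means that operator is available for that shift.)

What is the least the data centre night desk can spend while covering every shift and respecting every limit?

Picking the cheapest available operator for each shift independently would cost £265, but that ignores the shift limits.
An optimal schedule: Tue-AM→Mendoza+Yoon, Tue-PM→Mbeki, Wed-AM→Jules, Wed-PM→Mbeki, Thu-AM→Jules, Thu-PM→Marcus, Fri-AM→Yoon, Fri-PM→Yilmaz, Sat-AM→Mendoza, Sat-PM→Marcus.
Total: 20 + 60 + 30 + 25 + 30 + 25 + 70 + 60 + 75 + 20 + 70 = £485.

£485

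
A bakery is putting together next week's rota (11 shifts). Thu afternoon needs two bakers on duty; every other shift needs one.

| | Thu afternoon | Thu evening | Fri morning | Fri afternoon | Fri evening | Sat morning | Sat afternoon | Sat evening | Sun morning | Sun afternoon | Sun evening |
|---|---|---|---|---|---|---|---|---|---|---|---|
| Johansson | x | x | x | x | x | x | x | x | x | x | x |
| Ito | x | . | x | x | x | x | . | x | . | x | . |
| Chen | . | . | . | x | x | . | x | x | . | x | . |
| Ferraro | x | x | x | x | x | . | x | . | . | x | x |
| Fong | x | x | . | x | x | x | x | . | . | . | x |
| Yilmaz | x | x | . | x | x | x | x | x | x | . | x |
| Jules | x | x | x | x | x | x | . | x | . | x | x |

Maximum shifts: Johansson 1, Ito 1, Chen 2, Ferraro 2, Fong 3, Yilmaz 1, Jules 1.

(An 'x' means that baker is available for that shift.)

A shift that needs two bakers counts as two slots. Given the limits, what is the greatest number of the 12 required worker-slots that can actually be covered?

11

Total capacity across all bakers is 1+1+2+2+3+1+1 = 11, and 12 slots are needed, so at most 11 can be filled.
An assignment achieving 11: Thu afternoon→Fong+Yilmaz, Thu evening→Ferraro, Fri morning→Ito, Fri afternoon→Jules, Sat morning→Fong, Sat afternoon→Chen, Sat evening→Chen, Sun morning→Johansson, Sun afternoon→Ferraro, Sun evening→Fong.
Loads: Johansson 1/1, Ito 1/1, Chen 2/2, Ferraro 2/2, Fong 3/3, Yilmaz 1/1, Jules 1/1.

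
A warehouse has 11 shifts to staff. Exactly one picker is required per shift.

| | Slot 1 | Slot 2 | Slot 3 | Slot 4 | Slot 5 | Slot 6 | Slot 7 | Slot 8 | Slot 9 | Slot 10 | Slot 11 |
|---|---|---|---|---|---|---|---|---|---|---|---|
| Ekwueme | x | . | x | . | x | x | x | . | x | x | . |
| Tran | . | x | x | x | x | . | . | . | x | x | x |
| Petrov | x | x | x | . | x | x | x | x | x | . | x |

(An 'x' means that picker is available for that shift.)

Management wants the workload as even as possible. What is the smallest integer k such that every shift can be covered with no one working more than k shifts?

With 3 pickers and 11 worker-slots to fill, someone must work at least ⌈11/3⌉ = 4 shifts, so k ≥ 4.
k = 4 works: Slot 1→Ekwueme, Slot 2→Tran, Slot 3→Tran, Slot 4→Tran, Slot 5→Petrov, Slot 6→Ekwueme, Slot 7→Ekwueme, Slot 8→Petrov, Slot 9→Petrov, Slot 10→Ekwueme, Slot 11→Tran.
Loads: Ekwueme 4, Tran 4, Petrov 3 — all ≤ 4.

4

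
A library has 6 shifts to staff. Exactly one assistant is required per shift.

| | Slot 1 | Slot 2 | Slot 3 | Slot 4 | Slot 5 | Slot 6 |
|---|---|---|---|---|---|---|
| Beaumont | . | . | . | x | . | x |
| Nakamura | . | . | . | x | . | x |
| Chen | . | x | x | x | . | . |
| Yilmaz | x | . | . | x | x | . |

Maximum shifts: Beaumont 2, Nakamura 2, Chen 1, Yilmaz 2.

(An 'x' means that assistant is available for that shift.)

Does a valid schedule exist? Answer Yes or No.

No

Total capacity is 7 and 6 slots are needed, so capacity alone doesn't rule it out.
Shifts {Slot 2, Slot 3} need 2 worker-slots in total, but the assistants available for any of those shifts (Chen) can supply at most 1 among them. So no valid schedule exists.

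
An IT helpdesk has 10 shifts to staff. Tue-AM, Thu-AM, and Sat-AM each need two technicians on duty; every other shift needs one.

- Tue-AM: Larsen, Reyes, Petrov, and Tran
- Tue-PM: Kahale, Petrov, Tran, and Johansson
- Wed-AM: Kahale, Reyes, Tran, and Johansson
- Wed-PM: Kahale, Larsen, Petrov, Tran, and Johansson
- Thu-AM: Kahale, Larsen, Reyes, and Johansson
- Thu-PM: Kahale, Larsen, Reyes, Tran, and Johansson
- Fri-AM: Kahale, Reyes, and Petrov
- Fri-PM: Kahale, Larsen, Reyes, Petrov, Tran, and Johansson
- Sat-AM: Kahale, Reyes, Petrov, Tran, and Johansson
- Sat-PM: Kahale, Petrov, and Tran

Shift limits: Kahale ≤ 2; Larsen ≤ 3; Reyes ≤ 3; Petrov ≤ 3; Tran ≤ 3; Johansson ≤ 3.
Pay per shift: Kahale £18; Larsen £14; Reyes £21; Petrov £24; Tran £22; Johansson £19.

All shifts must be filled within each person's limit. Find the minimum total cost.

£242

Picking the cheapest available technician for each shift independently would cost £218, but that ignores the shift limits.
An optimal schedule: Tue-AM→Larsen+Reyes, Tue-PM→Johansson, Wed-AM→Johansson, Wed-PM→Larsen, Thu-AM→Johansson+Reyes, Thu-PM→Larsen, Fri-AM→Kahale, Fri-PM→Tran, Sat-AM→Reyes+Tran, Sat-PM→Kahale.
Total: 14 + 21 + 19 + 19 + 14 + 19 + 21 + 14 + 18 + 22 + 21 + 22 + 18 = £242.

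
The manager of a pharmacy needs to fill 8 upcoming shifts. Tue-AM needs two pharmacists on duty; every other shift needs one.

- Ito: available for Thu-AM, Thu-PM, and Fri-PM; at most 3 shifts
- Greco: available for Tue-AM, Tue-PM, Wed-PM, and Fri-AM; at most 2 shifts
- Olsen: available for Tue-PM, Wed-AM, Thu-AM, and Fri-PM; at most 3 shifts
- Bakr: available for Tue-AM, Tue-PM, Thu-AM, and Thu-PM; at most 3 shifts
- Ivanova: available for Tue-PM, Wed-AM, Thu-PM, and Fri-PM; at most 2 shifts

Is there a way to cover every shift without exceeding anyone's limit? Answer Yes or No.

Total capacity is 13 and 9 slots are needed, so capacity alone doesn't rule it out.
Shifts {Tue-AM, Wed-PM, Fri-AM} need 4 worker-slots in total, but the pharmacists available for any of those shifts (Greco and Bakr) can supply at most 3 among them. So no valid schedule exists.

No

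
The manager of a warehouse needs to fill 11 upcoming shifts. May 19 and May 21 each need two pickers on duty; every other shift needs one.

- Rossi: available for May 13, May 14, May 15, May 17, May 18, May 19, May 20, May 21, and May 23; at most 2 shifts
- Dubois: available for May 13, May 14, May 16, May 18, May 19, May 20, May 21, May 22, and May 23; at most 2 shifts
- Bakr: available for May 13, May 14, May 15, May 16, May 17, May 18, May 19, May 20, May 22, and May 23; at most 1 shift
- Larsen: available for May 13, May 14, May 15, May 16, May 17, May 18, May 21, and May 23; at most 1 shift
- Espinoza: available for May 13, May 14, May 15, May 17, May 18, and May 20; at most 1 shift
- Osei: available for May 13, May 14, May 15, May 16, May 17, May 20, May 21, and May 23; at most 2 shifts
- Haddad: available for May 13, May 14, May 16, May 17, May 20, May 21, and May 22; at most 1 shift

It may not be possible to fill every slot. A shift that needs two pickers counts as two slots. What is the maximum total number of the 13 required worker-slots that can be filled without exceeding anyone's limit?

10

Total capacity across all pickers is 2+2+1+1+1+2+1 = 10, and 13 slots are needed, so at most 10 can be filled.
An assignment achieving 10: May 15→Rossi, May 16→Bakr, May 17→Espinoza, May 18→Larsen, May 19→Rossi+Dubois, May 21→Osei+Haddad, May 22→Dubois, May 23→Osei.
Loads: Rossi 2/2, Dubois 2/2, Bakr 1/1, Larsen 1/1, Espinoza 1/1, Osei 2/2, Haddad 1/1.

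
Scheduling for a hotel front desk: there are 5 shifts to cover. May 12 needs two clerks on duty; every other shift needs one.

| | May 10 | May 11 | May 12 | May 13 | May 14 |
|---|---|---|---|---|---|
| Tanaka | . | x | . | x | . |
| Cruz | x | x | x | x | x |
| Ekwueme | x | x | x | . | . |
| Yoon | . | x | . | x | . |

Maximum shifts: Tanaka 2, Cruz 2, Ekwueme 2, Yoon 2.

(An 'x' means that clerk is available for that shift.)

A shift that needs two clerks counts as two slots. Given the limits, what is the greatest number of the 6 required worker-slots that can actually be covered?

Total capacity across all clerks is 2+2+2+2 = 8, and 6 slots are needed, so at most 6 can be filled.
An assignment achieving 6: May 10→Ekwueme, May 11→Tanaka, May 12→Cruz+Ekwueme, May 13→Tanaka, May 14→Cruz.
Loads: Tanaka 2/2, Cruz 2/2, Ekwueme 2/2, Yoon 0/2.

6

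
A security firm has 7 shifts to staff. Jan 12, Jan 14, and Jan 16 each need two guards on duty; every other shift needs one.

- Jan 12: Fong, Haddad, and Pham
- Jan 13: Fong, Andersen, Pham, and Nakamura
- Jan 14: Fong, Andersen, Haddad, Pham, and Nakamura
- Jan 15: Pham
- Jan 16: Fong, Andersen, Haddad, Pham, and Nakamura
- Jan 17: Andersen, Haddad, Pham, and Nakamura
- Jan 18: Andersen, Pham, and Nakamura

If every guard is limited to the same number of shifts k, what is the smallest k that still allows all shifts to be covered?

With 5 guards and 10 worker-slots to fill, someone must work at least ⌈10/5⌉ = 2 shifts, so k ≥ 2.
k = 2 works: Jan 12→Fong+Haddad, Jan 13→Fong, Jan 14→Haddad+Nakamura, Jan 15→Pham, Jan 16→Pham+Nakamura, Jan 17→Andersen, Jan 18→Andersen.
Loads: Fong 2, Andersen 2, Haddad 2, Pham 2, Nakamura 2 — all ≤ 2.

2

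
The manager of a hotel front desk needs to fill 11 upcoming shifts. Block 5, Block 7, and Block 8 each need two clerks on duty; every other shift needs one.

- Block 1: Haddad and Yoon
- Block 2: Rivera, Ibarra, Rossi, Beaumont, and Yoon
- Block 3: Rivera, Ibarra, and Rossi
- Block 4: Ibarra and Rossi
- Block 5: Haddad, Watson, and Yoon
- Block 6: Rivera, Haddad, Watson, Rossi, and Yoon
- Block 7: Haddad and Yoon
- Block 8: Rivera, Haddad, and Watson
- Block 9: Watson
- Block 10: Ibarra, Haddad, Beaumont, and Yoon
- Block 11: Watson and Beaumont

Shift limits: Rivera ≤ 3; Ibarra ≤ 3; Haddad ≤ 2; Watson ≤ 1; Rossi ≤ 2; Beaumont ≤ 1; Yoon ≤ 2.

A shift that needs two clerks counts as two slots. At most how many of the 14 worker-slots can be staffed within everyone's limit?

12

Total capacity across all clerks is 3+3+2+1+2+1+2 = 14, and 14 slots are needed, so at most 14 can be filled.
Shifts {Block 1, Block 5, Block 7, Block 8} need 7 slots but only Rivera, Haddad, Watson, and Yoon are available for them, supplying at most 6 — so at least 1 slot must go unfilled.
An assignment achieving 12: Block 1→Haddad, Block 2→Rivera, Block 3→Rivera, Block 4→Ibarra, Block 5→Yoon, Block 6→Rossi, Block 7→Haddad+Yoon, Block 8→Rivera, Block 9→Watson, Block 10→Ibarra, Block 11→Beaumont.
Loads: Rivera 3/3, Ibarra 2/3, Haddad 2/2, Watson 1/1, Rossi 1/2, Beaumont 1/1, Yoon 2/2.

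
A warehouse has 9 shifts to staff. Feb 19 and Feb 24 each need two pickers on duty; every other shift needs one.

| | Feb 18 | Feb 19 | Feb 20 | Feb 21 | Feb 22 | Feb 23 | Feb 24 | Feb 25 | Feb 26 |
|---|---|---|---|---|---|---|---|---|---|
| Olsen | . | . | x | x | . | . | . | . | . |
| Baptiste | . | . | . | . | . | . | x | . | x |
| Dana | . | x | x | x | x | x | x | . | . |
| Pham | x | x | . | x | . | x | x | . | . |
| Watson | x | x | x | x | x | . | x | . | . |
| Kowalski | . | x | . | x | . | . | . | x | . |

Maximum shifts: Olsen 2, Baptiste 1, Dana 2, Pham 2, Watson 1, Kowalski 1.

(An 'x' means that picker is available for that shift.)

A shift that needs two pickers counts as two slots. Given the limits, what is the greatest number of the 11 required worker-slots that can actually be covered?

Total capacity across all pickers is 2+1+2+2+1+1 = 9, and 11 slots are needed, so at most 9 can be filled.
An assignment achieving 9: Feb 18→Pham, Feb 19→Pham+Watson, Feb 20→Olsen, Feb 21→Olsen, Feb 22→Dana, Feb 23→Dana, Feb 25→Kowalski, Feb 26→Baptiste.
Loads: Olsen 2/2, Baptiste 1/1, Dana 2/2, Pham 2/2, Watson 1/1, Kowalski 1/1.

9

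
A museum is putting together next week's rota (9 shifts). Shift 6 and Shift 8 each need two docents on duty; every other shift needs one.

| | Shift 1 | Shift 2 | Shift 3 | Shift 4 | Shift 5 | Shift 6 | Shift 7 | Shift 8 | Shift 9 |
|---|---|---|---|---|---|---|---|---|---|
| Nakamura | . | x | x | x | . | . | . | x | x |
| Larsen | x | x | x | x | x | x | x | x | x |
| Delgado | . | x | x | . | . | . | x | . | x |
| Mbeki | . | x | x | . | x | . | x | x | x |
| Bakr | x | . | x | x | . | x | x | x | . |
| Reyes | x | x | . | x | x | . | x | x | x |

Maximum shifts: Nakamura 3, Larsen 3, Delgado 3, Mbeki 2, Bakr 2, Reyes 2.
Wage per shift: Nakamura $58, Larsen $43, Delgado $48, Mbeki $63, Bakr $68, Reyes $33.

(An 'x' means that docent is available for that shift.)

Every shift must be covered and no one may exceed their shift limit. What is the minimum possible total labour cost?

$523

Shift 6 can only be covered by Larsen and Bakr, so that assignment is forced.
Picking the cheapest available docent for each shift independently would cost $428, but that ignores the shift limits.
An optimal schedule: Shift 1→Reyes, Shift 2→Delgado, Shift 3→Delgado, Shift 4→Larsen, Shift 5→Reyes, Shift 6→Larsen+Bakr, Shift 7→Delgado, Shift 8→Larsen+Nakamura, Shift 9→Nakamura.
Total: 33 + 48 + 48 + 43 + 33 + 43 + 68 + 48 + 43 + 58 + 58 = $523.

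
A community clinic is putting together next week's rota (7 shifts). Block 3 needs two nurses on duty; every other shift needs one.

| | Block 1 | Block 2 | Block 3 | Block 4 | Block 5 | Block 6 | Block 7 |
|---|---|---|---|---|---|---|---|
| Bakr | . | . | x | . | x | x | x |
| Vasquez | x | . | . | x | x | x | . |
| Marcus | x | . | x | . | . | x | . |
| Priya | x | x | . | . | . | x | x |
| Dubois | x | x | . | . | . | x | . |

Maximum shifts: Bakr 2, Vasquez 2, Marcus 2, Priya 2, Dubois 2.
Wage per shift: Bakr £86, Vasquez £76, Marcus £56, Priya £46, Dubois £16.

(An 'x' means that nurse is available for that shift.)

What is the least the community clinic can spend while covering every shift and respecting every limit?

Block 3 can only be covered by Bakr and Marcus, so that assignment is forced.
Block 4 can only be covered by Vasquez, so that assignment is forced.
Picking the cheapest available nurse for each shift independently would cost £388, but that ignores the shift limits.
An optimal schedule: Block 1→Dubois, Block 2→Dubois, Block 3→Marcus+Bakr, Block 4→Vasquez, Block 5→Vasquez, Block 6→Priya, Block 7→Priya.
Total: 16 + 16 + 56 + 86 + 76 + 76 + 46 + 46 = £418.

£418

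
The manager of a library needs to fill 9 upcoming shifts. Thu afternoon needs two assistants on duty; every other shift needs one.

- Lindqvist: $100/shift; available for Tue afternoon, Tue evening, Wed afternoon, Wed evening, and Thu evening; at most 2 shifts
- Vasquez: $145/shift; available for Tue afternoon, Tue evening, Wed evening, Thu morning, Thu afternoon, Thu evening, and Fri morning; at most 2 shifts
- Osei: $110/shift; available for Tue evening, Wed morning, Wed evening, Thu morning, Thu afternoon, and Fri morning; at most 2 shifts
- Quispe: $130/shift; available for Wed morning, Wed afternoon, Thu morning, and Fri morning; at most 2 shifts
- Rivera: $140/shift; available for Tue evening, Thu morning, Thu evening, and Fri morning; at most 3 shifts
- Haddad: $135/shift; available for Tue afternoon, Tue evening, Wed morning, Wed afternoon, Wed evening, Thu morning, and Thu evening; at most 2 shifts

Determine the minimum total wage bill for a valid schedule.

$1235

Thu afternoon can only be covered by Vasquez and Osei, so that assignment is forced.
Picking the cheapest available assistant for each shift independently would cost $1085, but that ignores the shift limits.
An optimal schedule: Tue afternoon→Lindqvist, Tue evening→Rivera, Wed morning→Osei, Wed afternoon→Lindqvist, Wed evening→Haddad, Thu morning→Quispe, Thu afternoon→Osei+Vasquez, Thu evening→Haddad, Fri morning→Quispe.
Total: 100 + 140 + 110 + 100 + 135 + 130 + 110 + 145 + 135 + 130 = $1235.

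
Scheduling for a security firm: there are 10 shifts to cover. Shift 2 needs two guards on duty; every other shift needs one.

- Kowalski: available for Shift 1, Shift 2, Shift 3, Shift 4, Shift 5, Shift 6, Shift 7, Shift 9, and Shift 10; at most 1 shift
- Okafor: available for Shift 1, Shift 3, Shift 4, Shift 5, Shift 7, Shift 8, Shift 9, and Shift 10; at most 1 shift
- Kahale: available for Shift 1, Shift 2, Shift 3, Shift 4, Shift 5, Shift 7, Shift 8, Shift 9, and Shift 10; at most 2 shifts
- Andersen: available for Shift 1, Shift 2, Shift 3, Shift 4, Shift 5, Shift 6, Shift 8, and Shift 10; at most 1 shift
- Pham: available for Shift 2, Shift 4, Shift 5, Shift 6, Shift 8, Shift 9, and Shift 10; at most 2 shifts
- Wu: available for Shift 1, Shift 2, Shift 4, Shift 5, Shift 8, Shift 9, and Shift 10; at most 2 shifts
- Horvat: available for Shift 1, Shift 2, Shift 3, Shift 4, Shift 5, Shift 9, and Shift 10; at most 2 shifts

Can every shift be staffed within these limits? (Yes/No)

One valid schedule: Shift 1→Andersen, Shift 2→Wu+Horvat, Shift 3→Kahale, Shift 4→Pham, Shift 5→Wu, Shift 6→Kowalski, Shift 7→Okafor, Shift 8→Kahale, Shift 9→Pham, Shift 10→Horvat.
Loads: Kowalski 1/1, Okafor 1/1, Kahale 2/2, Andersen 1/1, Pham 2/2, Wu 2/2, Horvat 2/2 — all within limits.

Yes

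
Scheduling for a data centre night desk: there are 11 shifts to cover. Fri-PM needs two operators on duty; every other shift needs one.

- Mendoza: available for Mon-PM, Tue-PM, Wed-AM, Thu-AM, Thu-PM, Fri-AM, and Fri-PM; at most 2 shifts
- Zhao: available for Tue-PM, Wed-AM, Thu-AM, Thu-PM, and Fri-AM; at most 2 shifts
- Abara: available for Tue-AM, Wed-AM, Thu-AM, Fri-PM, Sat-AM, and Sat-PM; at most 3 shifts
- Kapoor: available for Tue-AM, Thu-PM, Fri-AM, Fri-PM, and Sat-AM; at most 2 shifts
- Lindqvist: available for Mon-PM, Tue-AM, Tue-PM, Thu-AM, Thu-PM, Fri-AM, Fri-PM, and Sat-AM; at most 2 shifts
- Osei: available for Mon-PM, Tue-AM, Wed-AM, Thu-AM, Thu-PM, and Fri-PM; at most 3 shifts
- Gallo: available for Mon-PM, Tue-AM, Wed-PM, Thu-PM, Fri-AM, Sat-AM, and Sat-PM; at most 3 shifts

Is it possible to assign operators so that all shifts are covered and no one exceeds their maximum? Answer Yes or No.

Wed-PM can only be covered by Gallo, so that assignment is forced.
One valid schedule: Mon-PM→Mendoza, Tue-AM→Abara, Tue-PM→Mendoza, Wed-AM→Zhao, Wed-PM→Gallo, Thu-AM→Zhao, Thu-PM→Kapoor, Fri-AM→Kapoor, Fri-PM→Lindqvist+Osei, Sat-AM→Abara, Sat-PM→Abara.
Loads: Mendoza 2/2, Zhao 2/2, Abara 3/3, Kapoor 2/2, Lindqvist 1/2, Osei 1/3, Gallo 1/3 — all within limits.

Yes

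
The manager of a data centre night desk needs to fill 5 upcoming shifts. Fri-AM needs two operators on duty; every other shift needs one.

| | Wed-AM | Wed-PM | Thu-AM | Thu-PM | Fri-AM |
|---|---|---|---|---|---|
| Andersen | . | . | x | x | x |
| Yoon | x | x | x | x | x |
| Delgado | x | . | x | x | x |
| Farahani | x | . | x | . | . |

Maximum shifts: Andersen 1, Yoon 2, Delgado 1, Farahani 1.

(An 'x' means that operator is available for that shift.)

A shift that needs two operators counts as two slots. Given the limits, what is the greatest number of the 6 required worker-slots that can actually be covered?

Total capacity across all operators is 1+2+1+1 = 5, and 6 slots are needed, so at most 5 can be filled.
An assignment achieving 5: Wed-AM→Yoon, Wed-PM→Yoon, Thu-AM→Farahani, Thu-PM→Andersen, Fri-AM→Delgado.
Loads: Andersen 1/1, Yoon 2/2, Delgado 1/1, Farahani 1/1.

5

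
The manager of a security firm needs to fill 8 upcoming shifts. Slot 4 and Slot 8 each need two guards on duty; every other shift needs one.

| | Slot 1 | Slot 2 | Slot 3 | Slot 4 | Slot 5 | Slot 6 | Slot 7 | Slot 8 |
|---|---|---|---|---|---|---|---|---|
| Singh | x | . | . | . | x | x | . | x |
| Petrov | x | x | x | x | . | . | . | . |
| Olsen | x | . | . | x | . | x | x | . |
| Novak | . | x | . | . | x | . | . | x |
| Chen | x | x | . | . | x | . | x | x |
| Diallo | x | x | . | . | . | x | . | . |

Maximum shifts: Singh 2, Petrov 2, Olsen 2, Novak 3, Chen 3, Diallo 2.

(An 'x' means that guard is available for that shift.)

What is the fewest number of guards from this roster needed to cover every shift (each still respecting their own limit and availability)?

4

10 slots to fill and no one can take more than 3, so at least ⌈10/3⌉ = 4 guards are needed.
Petrov, Olsen, Novak, and Chen alone can cover everything: Slot 1→Chen, Slot 2→Novak, Slot 3→Petrov, Slot 4→Petrov+Olsen, Slot 5→Novak, Slot 6→Olsen, Slot 7→Chen, Slot 8→Novak+Chen.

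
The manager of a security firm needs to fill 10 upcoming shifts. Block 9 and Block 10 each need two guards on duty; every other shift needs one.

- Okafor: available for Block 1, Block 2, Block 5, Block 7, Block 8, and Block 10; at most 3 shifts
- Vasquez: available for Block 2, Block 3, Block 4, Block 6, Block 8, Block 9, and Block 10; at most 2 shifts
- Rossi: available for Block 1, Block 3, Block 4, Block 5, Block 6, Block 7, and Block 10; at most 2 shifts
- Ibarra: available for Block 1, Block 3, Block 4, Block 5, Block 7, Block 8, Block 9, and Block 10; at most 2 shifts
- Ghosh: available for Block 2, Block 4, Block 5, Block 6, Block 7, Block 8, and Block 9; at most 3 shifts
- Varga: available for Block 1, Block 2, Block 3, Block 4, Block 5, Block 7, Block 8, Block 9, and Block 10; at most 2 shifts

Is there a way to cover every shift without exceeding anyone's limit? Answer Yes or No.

One valid schedule: Block 1→Okafor, Block 2→Okafor, Block 3→Vasquez, Block 4→Rossi, Block 5→Okafor, Block 6→Vasquez, Block 7→Rossi, Block 8→Ibarra, Block 9→Ghosh+Varga, Block 10→Ibarra+Varga.
Loads: Okafor 3/3, Vasquez 2/2, Rossi 2/2, Ibarra 2/2, Ghosh 1/3, Varga 2/2 — all within limits.

Yes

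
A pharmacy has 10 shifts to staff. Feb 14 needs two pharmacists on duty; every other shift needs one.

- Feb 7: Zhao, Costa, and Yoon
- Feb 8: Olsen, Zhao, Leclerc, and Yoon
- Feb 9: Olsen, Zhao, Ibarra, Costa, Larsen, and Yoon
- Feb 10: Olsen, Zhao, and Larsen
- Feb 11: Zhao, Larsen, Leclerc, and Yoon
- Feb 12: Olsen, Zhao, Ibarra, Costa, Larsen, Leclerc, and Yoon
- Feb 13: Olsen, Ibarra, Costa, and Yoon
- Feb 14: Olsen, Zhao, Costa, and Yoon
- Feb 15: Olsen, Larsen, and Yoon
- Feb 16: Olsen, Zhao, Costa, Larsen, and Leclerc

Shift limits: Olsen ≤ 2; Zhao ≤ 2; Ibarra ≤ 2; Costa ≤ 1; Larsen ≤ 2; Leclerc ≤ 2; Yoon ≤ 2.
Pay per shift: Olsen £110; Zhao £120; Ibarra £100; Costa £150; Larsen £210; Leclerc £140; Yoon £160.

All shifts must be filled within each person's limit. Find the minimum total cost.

£1410

Picking the cheapest available pharmacist for each shift independently would cost £1210, but that ignores the shift limits.
An optimal schedule: Feb 7→Zhao, Feb 8→Zhao, Feb 9→Ibarra, Feb 10→Olsen, Feb 11→Leclerc, Feb 12→Yoon, Feb 13→Ibarra, Feb 14→Costa+Yoon, Feb 15→Olsen, Feb 16→Leclerc.
Total: 120 + 120 + 100 + 110 + 140 + 160 + 100 + 150 + 160 + 110 + 140 = £1410.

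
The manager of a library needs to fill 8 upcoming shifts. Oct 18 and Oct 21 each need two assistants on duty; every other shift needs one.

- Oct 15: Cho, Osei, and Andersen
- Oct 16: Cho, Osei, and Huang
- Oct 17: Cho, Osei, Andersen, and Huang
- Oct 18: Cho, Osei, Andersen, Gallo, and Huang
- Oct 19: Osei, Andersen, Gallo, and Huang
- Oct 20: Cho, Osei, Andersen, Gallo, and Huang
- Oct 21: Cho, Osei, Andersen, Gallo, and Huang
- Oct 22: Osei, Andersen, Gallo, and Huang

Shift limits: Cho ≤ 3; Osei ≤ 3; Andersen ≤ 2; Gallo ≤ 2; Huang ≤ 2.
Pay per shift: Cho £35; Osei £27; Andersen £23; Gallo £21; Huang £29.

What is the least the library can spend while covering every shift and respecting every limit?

£262

Picking the cheapest available assistant for each shift independently would cost £224, but that ignores the shift limits.
An optimal schedule: Oct 15→Andersen, Oct 16→Osei, Oct 17→Andersen, Oct 18→Osei+Huang, Oct 19→Gallo, Oct 20→Osei, Oct 21→Huang+Cho, Oct 22→Gallo.
Total: 23 + 27 + 23 + 27 + 29 + 21 + 27 + 29 + 35 + 21 = £262.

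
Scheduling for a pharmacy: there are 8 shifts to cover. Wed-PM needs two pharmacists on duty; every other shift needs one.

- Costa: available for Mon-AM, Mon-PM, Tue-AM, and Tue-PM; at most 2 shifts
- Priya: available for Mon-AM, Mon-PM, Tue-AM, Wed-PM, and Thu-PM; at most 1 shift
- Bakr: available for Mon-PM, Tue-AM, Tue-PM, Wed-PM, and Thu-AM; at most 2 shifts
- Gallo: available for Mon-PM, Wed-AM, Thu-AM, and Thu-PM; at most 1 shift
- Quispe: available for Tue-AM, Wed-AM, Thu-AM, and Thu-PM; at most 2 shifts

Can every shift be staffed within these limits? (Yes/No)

No

Total capacity is 2+1+2+1+2 = 8 but 9 worker-slots are needed — infeasible.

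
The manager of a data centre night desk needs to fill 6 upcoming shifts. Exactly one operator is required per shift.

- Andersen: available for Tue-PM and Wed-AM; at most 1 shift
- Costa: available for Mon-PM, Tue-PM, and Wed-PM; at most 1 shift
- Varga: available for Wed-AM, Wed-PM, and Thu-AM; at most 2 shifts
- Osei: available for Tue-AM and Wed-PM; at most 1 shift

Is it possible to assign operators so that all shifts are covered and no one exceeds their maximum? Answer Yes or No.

No

Total capacity is 1+1+2+1 = 5 but 6 worker-slots are needed — infeasible.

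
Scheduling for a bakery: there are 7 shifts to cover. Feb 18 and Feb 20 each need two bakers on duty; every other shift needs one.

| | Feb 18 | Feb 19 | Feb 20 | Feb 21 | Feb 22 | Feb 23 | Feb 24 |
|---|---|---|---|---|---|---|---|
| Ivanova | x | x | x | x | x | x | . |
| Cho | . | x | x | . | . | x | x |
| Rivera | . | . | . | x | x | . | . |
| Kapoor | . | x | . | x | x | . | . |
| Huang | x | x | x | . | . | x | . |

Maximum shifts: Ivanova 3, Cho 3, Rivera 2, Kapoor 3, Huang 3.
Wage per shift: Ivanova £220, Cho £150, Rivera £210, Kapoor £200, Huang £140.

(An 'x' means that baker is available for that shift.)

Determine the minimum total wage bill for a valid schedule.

£1490

Feb 18 can only be covered by Ivanova and Huang, so that assignment is forced.
Feb 24 can only be covered by Cho, so that assignment is forced.
Picking the cheapest available baker for each shift independently would cost £1480, but that ignores the shift limits.
An optimal schedule: Feb 18→Huang+Ivanova, Feb 19→Cho, Feb 20→Huang+Cho, Feb 21→Kapoor, Feb 22→Kapoor, Feb 23→Huang, Feb 24→Cho.
Total: 140 + 220 + 150 + 140 + 150 + 200 + 200 + 140 + 150 = £1490.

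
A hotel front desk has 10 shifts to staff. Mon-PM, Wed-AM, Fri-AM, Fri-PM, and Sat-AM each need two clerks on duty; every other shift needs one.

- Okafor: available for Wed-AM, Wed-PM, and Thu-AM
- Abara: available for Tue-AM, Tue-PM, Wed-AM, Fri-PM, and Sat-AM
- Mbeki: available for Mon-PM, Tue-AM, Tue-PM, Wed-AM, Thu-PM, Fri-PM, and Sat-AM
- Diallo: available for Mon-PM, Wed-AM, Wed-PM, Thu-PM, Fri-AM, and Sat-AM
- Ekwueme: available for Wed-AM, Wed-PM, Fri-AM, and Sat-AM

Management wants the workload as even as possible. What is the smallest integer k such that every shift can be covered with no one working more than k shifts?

3

With 5 clerks and 15 worker-slots to fill, someone must work at least ⌈15/5⌉ = 3 shifts, so k ≥ 3.
k = 3 works: Mon-PM→Mbeki+Diallo, Tue-AM→Abara, Tue-PM→Abara, Wed-AM→Okafor+Ekwueme, Wed-PM→Okafor, Thu-AM→Okafor, Thu-PM→Mbeki, Fri-AM→Diallo+Ekwueme, Fri-PM→Abara+Mbeki, Sat-AM→Diallo+Ekwueme.
Loads: Okafor 3, Abara 3, Mbeki 3, Diallo 3, Ekwueme 3 — all ≤ 3.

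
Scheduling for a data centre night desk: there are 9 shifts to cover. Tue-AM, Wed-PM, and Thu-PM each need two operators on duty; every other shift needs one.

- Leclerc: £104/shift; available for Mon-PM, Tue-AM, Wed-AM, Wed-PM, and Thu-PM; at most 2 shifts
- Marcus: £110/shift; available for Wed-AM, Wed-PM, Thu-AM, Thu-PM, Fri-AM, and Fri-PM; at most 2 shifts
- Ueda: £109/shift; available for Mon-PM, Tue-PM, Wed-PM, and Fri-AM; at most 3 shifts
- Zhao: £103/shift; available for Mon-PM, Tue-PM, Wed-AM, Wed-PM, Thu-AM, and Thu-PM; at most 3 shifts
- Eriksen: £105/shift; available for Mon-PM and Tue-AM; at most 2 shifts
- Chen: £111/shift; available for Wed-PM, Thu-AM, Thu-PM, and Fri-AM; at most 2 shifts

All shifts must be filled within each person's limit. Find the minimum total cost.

£1274

Tue-AM can only be covered by Leclerc and Eriksen, so that assignment is forced.
Fri-PM can only be covered by Marcus, so that assignment is forced.
Picking the cheapest available operator for each shift independently would cost £1254, but that ignores the shift limits.
An optimal schedule: Mon-PM→Eriksen, Tue-AM→Leclerc+Eriksen, Tue-PM→Ueda, Wed-AM→Zhao, Wed-PM→Ueda+Marcus, Thu-AM→Zhao, Thu-PM→Zhao+Leclerc, Fri-AM→Ueda, Fri-PM→Marcus.
Total: 105 + 104 + 105 + 109 + 103 + 109 + 110 + 103 + 103 + 104 + 109 + 110 = £1274.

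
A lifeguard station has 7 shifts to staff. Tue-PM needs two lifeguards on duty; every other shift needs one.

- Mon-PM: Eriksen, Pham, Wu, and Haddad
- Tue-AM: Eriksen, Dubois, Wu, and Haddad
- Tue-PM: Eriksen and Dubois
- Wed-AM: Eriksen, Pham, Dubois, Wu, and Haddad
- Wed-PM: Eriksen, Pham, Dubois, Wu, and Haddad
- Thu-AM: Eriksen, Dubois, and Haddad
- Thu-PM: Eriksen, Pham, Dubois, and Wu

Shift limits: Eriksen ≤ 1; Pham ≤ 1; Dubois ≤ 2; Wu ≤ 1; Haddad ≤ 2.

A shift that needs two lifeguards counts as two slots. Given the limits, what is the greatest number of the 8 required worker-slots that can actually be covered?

7

Total capacity across all lifeguards is 1+1+2+1+2 = 7, and 8 slots are needed, so at most 7 can be filled.
An assignment achieving 7: Mon-PM→Pham, Tue-AM→Wu, Tue-PM→Eriksen+Dubois, Wed-AM→Haddad, Wed-PM→Haddad, Thu-AM→Dubois.
Loads: Eriksen 1/1, Pham 1/1, Dubois 2/2, Wu 1/1, Haddad 2/2.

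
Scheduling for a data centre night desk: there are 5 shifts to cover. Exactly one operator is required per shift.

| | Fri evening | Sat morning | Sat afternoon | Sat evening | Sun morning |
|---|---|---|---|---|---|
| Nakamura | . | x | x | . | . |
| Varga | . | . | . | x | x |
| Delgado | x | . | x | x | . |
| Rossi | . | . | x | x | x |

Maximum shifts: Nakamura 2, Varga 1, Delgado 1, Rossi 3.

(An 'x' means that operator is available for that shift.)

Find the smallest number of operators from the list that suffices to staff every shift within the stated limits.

5 slots to fill and no one can take more than 3, so at least ⌈5/3⌉ = 2 operators are needed.
Shifts {Fri evening, Sat morning, Sat evening} need 3 slots, but among the operators available for them (Nakamura, Varga, Delgado, and Rossi) any 2 together supply at most 2. So 2 operators are not enough.
Nakamura, Delgado, and Rossi alone can cover everything: Fri evening→Delgado, Sat morning→Nakamura, Sat afternoon→Nakamura, Sat evening→Rossi, Sun morning→Rossi.

3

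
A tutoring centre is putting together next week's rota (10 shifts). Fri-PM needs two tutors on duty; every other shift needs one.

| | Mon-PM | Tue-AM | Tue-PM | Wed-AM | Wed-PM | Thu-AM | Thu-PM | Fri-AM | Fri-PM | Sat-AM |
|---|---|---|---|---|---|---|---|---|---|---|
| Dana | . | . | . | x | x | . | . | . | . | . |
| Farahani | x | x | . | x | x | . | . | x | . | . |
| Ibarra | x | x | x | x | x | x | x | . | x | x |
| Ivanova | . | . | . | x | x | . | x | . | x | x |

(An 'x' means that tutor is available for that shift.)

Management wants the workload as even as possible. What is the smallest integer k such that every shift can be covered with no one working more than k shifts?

With 4 tutors and 11 worker-slots to fill, someone must work at least ⌈11/4⌉ = 3 shifts, so k ≥ 3.
k = 3 works: Mon-PM→Farahani, Tue-AM→Farahani, Tue-PM→Ibarra, Wed-AM→Dana, Wed-PM→Dana, Thu-AM→Ibarra, Thu-PM→Ivanova, Fri-AM→Farahani, Fri-PM→Ibarra+Ivanova, Sat-AM→Ivanova.
Loads: Dana 2, Farahani 3, Ibarra 3, Ivanova 3 — all ≤ 3.

3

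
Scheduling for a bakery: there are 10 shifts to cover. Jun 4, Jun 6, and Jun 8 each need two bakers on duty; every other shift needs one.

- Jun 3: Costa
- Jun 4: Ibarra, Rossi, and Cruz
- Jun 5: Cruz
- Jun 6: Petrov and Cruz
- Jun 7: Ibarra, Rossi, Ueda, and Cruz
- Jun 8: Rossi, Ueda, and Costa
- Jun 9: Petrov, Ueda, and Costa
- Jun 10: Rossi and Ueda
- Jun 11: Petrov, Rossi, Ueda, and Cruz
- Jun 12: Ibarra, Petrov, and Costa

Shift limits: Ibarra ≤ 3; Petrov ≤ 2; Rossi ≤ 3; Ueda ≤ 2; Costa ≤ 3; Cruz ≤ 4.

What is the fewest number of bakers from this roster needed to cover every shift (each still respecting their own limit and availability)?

5

13 slots to fill and no one can take more than 4, so at least ⌈13/4⌉ = 4 bakers are needed.
No set of 4 bakers can cover every shift (each such set leaves at least one shift with no one available or exceeds a cap).
Ibarra, Petrov, Rossi, Costa, and Cruz alone can cover everything: Jun 3→Costa, Jun 4→Ibarra+Rossi, Jun 5→Cruz, Jun 6→Petrov+Cruz, Jun 7→Ibarra, Jun 8→Rossi+Costa, Jun 9→Petrov, Jun 10→Rossi, Jun 11→Cruz, Jun 12→Ibarra.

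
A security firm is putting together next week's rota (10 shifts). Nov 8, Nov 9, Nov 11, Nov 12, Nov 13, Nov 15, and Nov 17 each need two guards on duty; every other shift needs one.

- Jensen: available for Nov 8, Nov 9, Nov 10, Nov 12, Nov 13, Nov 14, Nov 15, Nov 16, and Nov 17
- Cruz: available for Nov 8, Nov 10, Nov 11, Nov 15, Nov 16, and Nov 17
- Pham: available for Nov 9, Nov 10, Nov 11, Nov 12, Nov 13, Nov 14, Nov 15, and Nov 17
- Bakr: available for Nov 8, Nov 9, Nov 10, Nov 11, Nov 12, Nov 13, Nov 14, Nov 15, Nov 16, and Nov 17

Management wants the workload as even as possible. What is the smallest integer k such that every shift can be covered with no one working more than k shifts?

With 4 guards and 17 worker-slots to fill, someone must work at least ⌈17/4⌉ = 5 shifts, so k ≥ 5.
k = 5 works: Nov 8→Jensen+Cruz, Nov 9→Jensen+Pham, Nov 10→Cruz, Nov 11→Cruz+Pham, Nov 12→Jensen+Pham, Nov 13→Jensen+Pham, Nov 14→Jensen, Nov 15→Cruz+Bakr, Nov 16→Cruz, Nov 17→Pham+Bakr.
Loads: Jensen 5, Cruz 5, Pham 5, Bakr 2 — all ≤ 5.

5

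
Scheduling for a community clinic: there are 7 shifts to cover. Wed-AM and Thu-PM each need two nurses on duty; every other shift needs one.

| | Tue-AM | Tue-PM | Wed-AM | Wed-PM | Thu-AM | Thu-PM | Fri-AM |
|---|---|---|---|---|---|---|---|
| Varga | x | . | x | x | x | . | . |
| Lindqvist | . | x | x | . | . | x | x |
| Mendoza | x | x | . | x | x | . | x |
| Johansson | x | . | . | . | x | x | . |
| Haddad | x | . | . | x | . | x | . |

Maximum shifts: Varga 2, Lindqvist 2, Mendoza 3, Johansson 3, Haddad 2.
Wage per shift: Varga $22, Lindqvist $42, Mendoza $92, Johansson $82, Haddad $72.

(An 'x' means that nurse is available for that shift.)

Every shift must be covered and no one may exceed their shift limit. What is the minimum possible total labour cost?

$528

Wed-AM can only be covered by Varga and Lindqvist, so that assignment is forced.
Picking the cheapest available nurse for each shift independently would cost $328, but that ignores the shift limits.
An optimal schedule: Tue-AM→Haddad, Tue-PM→Lindqvist, Wed-AM→Varga+Lindqvist, Wed-PM→Varga, Thu-AM→Johansson, Thu-PM→Haddad+Johansson, Fri-AM→Mendoza.
Total: 72 + 42 + 22 + 42 + 22 + 82 + 72 + 82 + 92 = $528.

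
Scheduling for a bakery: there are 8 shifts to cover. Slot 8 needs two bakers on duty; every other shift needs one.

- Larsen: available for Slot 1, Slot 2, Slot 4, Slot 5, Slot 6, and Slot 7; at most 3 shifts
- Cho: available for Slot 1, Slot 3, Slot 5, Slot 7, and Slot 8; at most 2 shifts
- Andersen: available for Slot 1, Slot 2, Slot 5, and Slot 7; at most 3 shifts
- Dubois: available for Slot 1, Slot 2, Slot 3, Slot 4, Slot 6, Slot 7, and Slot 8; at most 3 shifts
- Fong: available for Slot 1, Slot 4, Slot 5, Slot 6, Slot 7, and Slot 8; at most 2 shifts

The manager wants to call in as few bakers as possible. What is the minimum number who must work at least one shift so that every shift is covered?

9 slots to fill and no one can take more than 3, so at least ⌈9/3⌉ = 3 bakers are needed.
No set of 3 bakers can cover every shift (each such set leaves at least one shift with no one available or exceeds a cap).
Larsen, Cho, Andersen, and Dubois alone can cover everything: Slot 1→Andersen, Slot 2→Larsen, Slot 3→Cho, Slot 4→Larsen, Slot 5→Andersen, Slot 6→Larsen, Slot 7→Andersen, Slot 8→Cho+Dubois.

4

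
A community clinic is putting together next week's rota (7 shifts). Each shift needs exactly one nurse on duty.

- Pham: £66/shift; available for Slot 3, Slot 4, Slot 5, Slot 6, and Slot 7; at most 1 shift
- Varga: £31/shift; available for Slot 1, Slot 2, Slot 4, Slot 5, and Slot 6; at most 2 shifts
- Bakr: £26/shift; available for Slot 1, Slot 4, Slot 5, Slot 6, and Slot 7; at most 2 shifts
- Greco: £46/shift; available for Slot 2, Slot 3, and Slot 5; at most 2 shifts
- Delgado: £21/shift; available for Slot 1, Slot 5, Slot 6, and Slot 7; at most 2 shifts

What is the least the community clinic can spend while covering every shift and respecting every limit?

Picking the cheapest available nurse for each shift independently would cost £187, but that ignores the shift limits.
An optimal schedule: Slot 1→Delgado, Slot 2→Varga, Slot 3→Greco, Slot 4→Bakr, Slot 5→Varga, Slot 6→Bakr, Slot 7→Delgado.
Total: 21 + 31 + 46 + 26 + 31 + 26 + 21 = £202.

£202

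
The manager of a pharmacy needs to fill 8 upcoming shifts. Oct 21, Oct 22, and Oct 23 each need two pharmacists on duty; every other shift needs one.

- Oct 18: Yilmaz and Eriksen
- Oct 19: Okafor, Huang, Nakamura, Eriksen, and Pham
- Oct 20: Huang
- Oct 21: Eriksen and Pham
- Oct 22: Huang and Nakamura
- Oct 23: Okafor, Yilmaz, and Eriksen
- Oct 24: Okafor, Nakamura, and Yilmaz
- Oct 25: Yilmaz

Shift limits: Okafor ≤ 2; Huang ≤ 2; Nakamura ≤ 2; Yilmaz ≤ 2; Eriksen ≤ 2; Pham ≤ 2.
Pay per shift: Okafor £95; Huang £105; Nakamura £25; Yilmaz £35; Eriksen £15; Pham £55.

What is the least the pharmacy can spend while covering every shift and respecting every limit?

Oct 20 can only be covered by Huang, so that assignment is forced.
Oct 21 can only be covered by Eriksen and Pham, so that assignment is forced.
Oct 22 can only be covered by Huang and Nakamura, so that assignment is forced.
Picking the cheapest available pharmacist for each shift independently would cost £445, but that ignores the shift limits.
An optimal schedule: Oct 18→Eriksen, Oct 19→Pham, Oct 20→Huang, Oct 21→Eriksen+Pham, Oct 22→Nakamura+Huang, Oct 23→Yilmaz+Okafor, Oct 24→Nakamura, Oct 25→Yilmaz.
Total: 15 + 55 + 105 + 15 + 55 + 25 + 105 + 35 + 95 + 25 + 35 = £565.

£565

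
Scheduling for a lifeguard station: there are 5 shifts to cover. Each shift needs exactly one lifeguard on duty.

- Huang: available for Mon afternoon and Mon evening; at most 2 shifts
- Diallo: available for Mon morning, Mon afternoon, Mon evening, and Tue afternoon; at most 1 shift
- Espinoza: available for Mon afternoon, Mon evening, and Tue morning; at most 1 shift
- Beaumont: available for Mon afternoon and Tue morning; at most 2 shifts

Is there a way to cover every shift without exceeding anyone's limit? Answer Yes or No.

No

Total capacity is 6 and 5 slots are needed, so capacity alone doesn't rule it out.
Shifts {Mon morning, Tue afternoon} need 2 worker-slots in total, but the lifeguards available for any of those shifts (Diallo) can supply at most 1 among them. So no valid schedule exists.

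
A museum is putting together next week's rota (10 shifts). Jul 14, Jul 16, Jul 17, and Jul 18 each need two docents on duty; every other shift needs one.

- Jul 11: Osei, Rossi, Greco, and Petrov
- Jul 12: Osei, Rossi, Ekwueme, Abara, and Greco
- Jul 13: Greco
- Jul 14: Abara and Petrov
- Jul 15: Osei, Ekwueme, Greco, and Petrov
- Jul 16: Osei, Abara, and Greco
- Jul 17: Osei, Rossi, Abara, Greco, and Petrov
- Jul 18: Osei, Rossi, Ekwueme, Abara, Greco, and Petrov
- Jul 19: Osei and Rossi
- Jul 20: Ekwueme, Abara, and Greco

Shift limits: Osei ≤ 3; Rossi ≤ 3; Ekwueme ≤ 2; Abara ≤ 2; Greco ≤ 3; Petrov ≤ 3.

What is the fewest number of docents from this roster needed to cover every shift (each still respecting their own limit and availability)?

14 slots to fill and no one can take more than 3, so at least ⌈14/3⌉ = 5 docents are needed.
Osei, Rossi, Abara, Greco, and Petrov alone can cover everything: Jul 11→Rossi, Jul 12→Rossi, Jul 13→Greco, Jul 14→Abara+Petrov, Jul 15→Osei, Jul 16→Osei+Greco, Jul 17→Rossi+Petrov, Jul 18→Greco+Petrov, Jul 19→Osei, Jul 20→Abara.

5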